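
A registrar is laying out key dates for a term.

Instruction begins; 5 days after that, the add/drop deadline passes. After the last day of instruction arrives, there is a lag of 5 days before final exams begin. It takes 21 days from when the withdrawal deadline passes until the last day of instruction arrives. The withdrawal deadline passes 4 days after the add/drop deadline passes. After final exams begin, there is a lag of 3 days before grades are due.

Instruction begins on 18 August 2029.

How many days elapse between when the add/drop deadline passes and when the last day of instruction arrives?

25 days

Causal path: the add/drop deadline passes → the withdrawal deadline passes → the last day of instruction arrives.
Total delay along the path: 4 + 21 = 25 days.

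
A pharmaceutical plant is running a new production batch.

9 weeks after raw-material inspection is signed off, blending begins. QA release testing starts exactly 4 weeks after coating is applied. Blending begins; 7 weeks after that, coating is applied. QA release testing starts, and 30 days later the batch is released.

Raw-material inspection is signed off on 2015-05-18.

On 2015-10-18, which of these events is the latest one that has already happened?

Raw-material inspection is signed off: May 18, 2015.
Blending begins: May 18, 2015 + 9 weeks = Jul 20, 2015.
Coating is applied: Jul 20, 2015 + 7 weeks = Sep 7, 2015.
QA release testing starts: Sep 7, 2015 + 4 weeks = Oct 5, 2015.
The batch is released: Oct 5, 2015 + 30 days = Nov 4, 2015.
Oct 18, 2015 falls between when QA release testing starts (Oct 5, 2015) and when the batch is released (Nov 4, 2015).

QA release testing starts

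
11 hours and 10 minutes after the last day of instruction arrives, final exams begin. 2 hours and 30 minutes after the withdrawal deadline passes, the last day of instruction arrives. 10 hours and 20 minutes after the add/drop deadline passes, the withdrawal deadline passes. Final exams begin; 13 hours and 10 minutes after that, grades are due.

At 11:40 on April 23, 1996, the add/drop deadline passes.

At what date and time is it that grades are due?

00:50 on April 25, 1996

The add/drop deadline passes: 11:40 Apr 23, 1996.
The withdrawal deadline passes: 11:40 Apr 23, 1996 + 10h20m = 22:00 Apr 23, 1996.
The last day of instruction arrives: 22:00 Apr 23, 1996 + 2h30m = 00:30 Apr 24, 1996.
Final exams begin: 00:30 Apr 24, 1996 + 11h10m = 11:40 Apr 24, 1996.
Grades are due: 11:40 Apr 24, 1996 + 13h10m = 00:50 Apr 25, 1996.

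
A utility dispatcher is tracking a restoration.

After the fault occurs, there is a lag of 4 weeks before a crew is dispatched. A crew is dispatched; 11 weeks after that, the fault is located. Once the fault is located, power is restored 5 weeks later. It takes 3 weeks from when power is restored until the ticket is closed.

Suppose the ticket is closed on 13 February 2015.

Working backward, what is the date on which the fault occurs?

The ticket is closed: Feb 13, 2015.
Power is restored: Feb 13, 2015 − 3 weeks = Jan 23, 2015.
The fault is located: Jan 23, 2015 − 5 weeks = Dec 19, 2014.
A crew is dispatched: Dec 19, 2014 − 11 weeks = Oct 3, 2014.
The fault occurs: Oct 3, 2014 − 4 weeks = Sep 5, 2014.

5 September 2014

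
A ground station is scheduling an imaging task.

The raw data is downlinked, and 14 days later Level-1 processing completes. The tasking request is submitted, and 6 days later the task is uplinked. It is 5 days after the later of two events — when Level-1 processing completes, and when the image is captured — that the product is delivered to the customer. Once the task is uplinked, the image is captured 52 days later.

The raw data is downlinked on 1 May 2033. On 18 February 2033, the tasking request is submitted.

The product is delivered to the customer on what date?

20 May 2033

The raw data is downlinked: May 1, 2033.
Level-1 processing completes: May 1, 2033 + 14 days = May 15, 2033.
The tasking request is submitted: Feb 18, 2033.
The task is uplinked: Feb 18, 2033 + 6 days = Feb 24, 2033.
The image is captured: Feb 24, 2033 + 52 days = Apr 17, 2033.
Both prerequisites met — Level-1 processing completes (May 15, 2033), the image is captured (Apr 17, 2033); the later is May 15, 2033.
The product is delivered to the customer: May 15, 2033 + 5 days = May 20, 2033.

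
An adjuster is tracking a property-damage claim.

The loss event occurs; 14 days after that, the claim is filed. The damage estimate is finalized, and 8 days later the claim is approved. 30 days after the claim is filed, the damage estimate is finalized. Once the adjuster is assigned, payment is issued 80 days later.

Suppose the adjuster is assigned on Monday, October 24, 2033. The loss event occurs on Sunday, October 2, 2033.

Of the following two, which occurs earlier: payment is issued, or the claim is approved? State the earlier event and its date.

The claim is approved — Wednesday, November 23, 2033

The adjuster is assigned: Oct 24, 2033.
Payment is issued: Oct 24, 2033 + 80 days = Jan 12, 2034.
The loss event occurs: Oct 2, 2033.
The claim is filed: Oct 2, 2033 + 14 days = Oct 16, 2033.
The damage estimate is finalized: Oct 16, 2033 + 30 days = Nov 15, 2033.
The claim is approved: Nov 15, 2033 + 8 days = Nov 23, 2033.
Comparing: payment is issued on Jan 12, 2034 vs the claim is approved on Nov 23, 2033. Earlier: the claim is approved.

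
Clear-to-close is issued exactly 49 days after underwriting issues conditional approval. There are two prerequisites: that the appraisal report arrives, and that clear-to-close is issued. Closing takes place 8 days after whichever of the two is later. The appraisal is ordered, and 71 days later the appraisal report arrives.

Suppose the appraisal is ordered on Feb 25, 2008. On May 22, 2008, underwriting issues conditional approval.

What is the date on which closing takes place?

The appraisal is ordered: Feb 25, 2008.
The appraisal report arrives: Feb 25, 2008 + 71 days = May 6, 2008.
Underwriting issues conditional approval: May 22, 2008.
Clear-to-close is issued: May 22, 2008 + 49 days = Jul 10, 2008.
Both prerequisites met — the appraisal report arrives (May 6, 2008), clear-to-close is issued (Jul 10, 2008); the later is Jul 10, 2008.
Closing takes place: Jul 10, 2008 + 8 days = Jul 18, 2008.

Jul 18, 2008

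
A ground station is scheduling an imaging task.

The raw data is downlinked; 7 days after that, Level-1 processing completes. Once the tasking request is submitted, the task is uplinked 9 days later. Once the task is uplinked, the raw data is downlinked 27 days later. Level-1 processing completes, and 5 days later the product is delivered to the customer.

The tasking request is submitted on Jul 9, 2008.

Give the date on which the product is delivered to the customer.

Aug 26, 2008

The tasking request is submitted: Jul 9, 2008.
The task is uplinked: Jul 9, 2008 + 9 days = Jul 18, 2008.
The raw data is downlinked: Jul 18, 2008 + 27 days = Aug 14, 2008.
Level-1 processing completes: Aug 14, 2008 + 7 days = Aug 21, 2008.
The product is delivered to the customer: Aug 21, 2008 + 5 days = Aug 26, 2008.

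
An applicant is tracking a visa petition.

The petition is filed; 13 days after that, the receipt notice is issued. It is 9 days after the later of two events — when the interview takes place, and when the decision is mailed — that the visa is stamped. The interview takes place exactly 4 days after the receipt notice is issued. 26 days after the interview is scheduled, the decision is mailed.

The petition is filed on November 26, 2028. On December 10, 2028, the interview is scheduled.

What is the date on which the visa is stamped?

January 14, 2029

The petition is filed: Nov 26, 2028.
The receipt notice is issued: Nov 26, 2028 + 13 days = Dec 9, 2028.
The interview takes place: Dec 9, 2028 + 4 days = Dec 13, 2028.
The interview is scheduled: Dec 10, 2028.
The decision is mailed: Dec 10, 2028 + 26 days = Jan 5, 2029.
Both prerequisites met — the interview takes place (Dec 13, 2028), the decision is mailed (Jan 5, 2029); the later is Jan 5, 2029.
The visa is stamped: Jan 5, 2029 + 9 days = Jan 14, 2029.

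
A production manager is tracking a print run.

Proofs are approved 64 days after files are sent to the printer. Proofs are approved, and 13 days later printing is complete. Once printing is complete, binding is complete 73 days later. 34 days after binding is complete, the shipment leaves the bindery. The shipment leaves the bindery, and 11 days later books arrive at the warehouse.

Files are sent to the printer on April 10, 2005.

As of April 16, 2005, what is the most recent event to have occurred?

Files are sent to the printer

Files are sent to the printer: Apr 10, 2005.
Proofs are approved: Apr 10, 2005 + 64 days = Jun 13, 2005.
Printing is complete: Jun 13, 2005 + 13 days = Jun 26, 2005.
Binding is complete: Jun 26, 2005 + 73 days = Sep 7, 2005.
The shipment leaves the bindery: Sep 7, 2005 + 34 days = Oct 11, 2005.
Books arrive at the warehouse: Oct 11, 2005 + 11 days = Oct 22, 2005.
Apr 16, 2005 falls between when files are sent to the printer (Apr 10, 2005) and when proofs are approved (Jun 13, 2005).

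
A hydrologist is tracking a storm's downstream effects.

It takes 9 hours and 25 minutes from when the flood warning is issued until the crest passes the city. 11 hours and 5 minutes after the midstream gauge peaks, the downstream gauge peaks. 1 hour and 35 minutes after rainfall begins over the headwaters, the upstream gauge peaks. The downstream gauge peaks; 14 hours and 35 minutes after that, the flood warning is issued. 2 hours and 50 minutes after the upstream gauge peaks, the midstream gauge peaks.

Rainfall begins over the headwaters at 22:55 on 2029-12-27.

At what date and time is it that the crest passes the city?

14:25 on 2029-12-29

Rainfall begins over the headwaters: 22:55 Dec 27, 2029.
The upstream gauge peaks: 22:55 Dec 27, 2029 + 1h35m = 00:30 Dec 28, 2029.
The midstream gauge peaks: 00:30 Dec 28, 2029 + 2h50m = 03:20 Dec 28, 2029.
The downstream gauge peaks: 03:20 Dec 28, 2029 + 11h05m = 14:25 Dec 28, 2029.
The flood warning is issued: 14:25 Dec 28, 2029 + 14h35m = 05:00 Dec 29, 2029.
The crest passes the city: 05:00 Dec 29, 2029 + 9h25m = 14:25 Dec 29, 2029.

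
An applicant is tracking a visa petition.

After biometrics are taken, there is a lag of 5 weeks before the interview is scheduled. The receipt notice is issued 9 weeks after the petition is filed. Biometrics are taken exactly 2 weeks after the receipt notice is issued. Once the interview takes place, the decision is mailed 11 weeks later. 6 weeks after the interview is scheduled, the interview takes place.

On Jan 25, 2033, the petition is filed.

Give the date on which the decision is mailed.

The petition is filed: Jan 25, 2033.
The receipt notice is issued: Jan 25, 2033 + 9 weeks = Mar 29, 2033.
Biometrics are taken: Mar 29, 2033 + 2 weeks = Apr 12, 2033.
The interview is scheduled: Apr 12, 2033 + 5 weeks = May 17, 2033.
The interview takes place: May 17, 2033 + 6 weeks = Jun 28, 2033.
The decision is mailed: Jun 28, 2033 + 11 weeks = Sep 13, 2033.

Sep 13, 2033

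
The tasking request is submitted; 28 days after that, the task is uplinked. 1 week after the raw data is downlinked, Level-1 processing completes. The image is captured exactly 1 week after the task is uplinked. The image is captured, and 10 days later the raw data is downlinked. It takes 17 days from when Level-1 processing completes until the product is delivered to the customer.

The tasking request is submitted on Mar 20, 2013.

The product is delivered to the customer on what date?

The tasking request is submitted: Mar 20, 2013.
The task is uplinked: Mar 20, 2013 + 28 days = Apr 17, 2013.
The image is captured: Apr 17, 2013 + 1 week = Apr 24, 2013.
The raw data is downlinked: Apr 24, 2013 + 10 days = May 4, 2013.
Level-1 processing completes: May 4, 2013 + 1 week = May 11, 2013.
The product is delivered to the customer: May 11, 2013 + 17 days = May 28, 2013.

May 28, 2013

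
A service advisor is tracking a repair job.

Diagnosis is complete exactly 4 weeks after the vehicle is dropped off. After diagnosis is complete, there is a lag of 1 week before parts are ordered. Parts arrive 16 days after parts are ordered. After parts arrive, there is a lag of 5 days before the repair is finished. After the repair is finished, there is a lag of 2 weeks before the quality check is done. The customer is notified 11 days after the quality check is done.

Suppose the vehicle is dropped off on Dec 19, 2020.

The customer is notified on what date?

Mar 10, 2021

The vehicle is dropped off: Dec 19, 2020.
Diagnosis is complete: Dec 19, 2020 + 4 weeks = Jan 16, 2021.
Parts are ordered: Jan 16, 2021 + 1 week = Jan 23, 2021.
Parts arrive: Jan 23, 2021 + 16 days = Feb 8, 2021.
The repair is finished: Feb 8, 2021 + 5 days = Feb 13, 2021.
The quality check is done: Feb 13, 2021 + 2 weeks = Feb 27, 2021.
The customer is notified: Feb 27, 2021 + 11 days = Mar 10, 2021.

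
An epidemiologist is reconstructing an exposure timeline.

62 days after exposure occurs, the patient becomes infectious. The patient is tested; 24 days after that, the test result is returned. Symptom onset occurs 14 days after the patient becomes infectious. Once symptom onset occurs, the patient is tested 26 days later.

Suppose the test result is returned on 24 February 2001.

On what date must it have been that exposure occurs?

21 October 2000

The test result is returned: Feb 24, 2001.
The patient is tested: Feb 24, 2001 − 24 days = Jan 31, 2001.
Symptom onset occurs: Jan 31, 2001 − 26 days = Jan 5, 2001.
The patient becomes infectious: Jan 5, 2001 − 14 days = Dec 22, 2000.
Exposure occurs: Dec 22, 2000 − 62 days = Oct 21, 2000.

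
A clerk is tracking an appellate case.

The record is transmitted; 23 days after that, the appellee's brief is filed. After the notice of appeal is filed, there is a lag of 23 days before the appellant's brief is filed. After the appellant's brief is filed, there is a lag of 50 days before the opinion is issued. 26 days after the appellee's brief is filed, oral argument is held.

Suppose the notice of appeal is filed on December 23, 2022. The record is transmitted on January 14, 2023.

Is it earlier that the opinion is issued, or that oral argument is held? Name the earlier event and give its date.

Oral argument is held — March 4, 2023

The notice of appeal is filed: Dec 23, 2022.
The appellant's brief is filed: Dec 23, 2022 + 23 days = Jan 15, 2023.
The opinion is issued: Jan 15, 2023 + 50 days = Mar 6, 2023.
The record is transmitted: Jan 14, 2023.
The appellee's brief is filed: Jan 14, 2023 + 23 days = Feb 6, 2023.
Oral argument is held: Feb 6, 2023 + 26 days = Mar 4, 2023.
Comparing: the opinion is issued on Mar 6, 2023 vs oral argument is held on Mar 4, 2023. Earlier: oral argument is held.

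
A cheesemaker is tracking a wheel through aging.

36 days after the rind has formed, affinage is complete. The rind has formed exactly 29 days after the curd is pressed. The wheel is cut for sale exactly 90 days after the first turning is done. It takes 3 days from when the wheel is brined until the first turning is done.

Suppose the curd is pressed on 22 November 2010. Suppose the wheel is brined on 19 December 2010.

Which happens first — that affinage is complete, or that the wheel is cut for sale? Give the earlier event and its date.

The curd is pressed: Nov 22, 2010.
The rind has formed: Nov 22, 2010 + 29 days = Dec 21, 2010.
Affinage is complete: Dec 21, 2010 + 36 days = Jan 26, 2011.
The wheel is brined: Dec 19, 2010.
The first turning is done: Dec 19, 2010 + 3 days = Dec 22, 2010.
The wheel is cut for sale: Dec 22, 2010 + 90 days = Mar 22, 2011.
Comparing: affinage is complete on Jan 26, 2011 vs the wheel is cut for sale on Mar 22, 2011. Earlier: affinage is complete.

Affinage is complete — 26 January 2011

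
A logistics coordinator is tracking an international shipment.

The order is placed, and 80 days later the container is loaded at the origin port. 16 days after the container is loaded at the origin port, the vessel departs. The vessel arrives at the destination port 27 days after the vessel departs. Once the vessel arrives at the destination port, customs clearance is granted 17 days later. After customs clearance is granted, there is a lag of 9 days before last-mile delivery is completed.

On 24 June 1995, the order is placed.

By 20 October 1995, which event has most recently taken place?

The vessel departs

The order is placed: Jun 24, 1995.
The container is loaded at the origin port: Jun 24, 1995 + 80 days = Sep 12, 1995.
The vessel departs: Sep 12, 1995 + 16 days = Sep 28, 1995.
The vessel arrives at the destination port: Sep 28, 1995 + 27 days = Oct 25, 1995.
Customs clearance is granted: Oct 25, 1995 + 17 days = Nov 11, 1995.
Last-mile delivery is completed: Nov 11, 1995 + 9 days = Nov 20, 1995.
Oct 20, 1995 falls between when the vessel departs (Sep 28, 1995) and when the vessel arrives at the destination port (Oct 25, 1995).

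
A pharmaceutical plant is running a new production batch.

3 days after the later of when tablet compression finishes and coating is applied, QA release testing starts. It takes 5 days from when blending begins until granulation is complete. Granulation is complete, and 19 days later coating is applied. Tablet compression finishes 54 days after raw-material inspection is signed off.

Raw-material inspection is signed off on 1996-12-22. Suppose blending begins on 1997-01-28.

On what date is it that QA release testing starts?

1997-02-24

Raw-material inspection is signed off: Dec 22, 1996.
Tablet compression finishes: Dec 22, 1996 + 54 days = Feb 14, 1997.
Blending begins: Jan 28, 1997.
Granulation is complete: Jan 28, 1997 + 5 days = Feb 2, 1997.
Coating is applied: Feb 2, 1997 + 19 days = Feb 21, 1997.
Both prerequisites met — tablet compression finishes (Feb 14, 1997), coating is applied (Feb 21, 1997); the later is Feb 21, 1997.
QA release testing starts: Feb 21, 1997 + 3 days = Feb 24, 1997.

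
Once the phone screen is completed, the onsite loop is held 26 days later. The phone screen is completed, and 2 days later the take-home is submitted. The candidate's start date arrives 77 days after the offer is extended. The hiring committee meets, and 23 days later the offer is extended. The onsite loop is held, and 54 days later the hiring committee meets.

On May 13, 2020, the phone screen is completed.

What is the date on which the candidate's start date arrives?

The phone screen is completed: May 13, 2020.
The onsite loop is held: May 13, 2020 + 26 days = Jun 8, 2020.
The hiring committee meets: Jun 8, 2020 + 54 days = Aug 1, 2020.
The offer is extended: Aug 1, 2020 + 23 days = Aug 24, 2020.
The candidate's start date arrives: Aug 24, 2020 + 77 days = Nov 9, 2020.

November 9, 2020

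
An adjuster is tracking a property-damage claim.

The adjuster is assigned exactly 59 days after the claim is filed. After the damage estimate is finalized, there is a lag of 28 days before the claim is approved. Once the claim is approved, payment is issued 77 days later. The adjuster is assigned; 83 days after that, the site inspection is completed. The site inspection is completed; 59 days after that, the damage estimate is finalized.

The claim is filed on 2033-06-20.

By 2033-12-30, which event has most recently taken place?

The site inspection is completed

The claim is filed: Jun 20, 2033.
The adjuster is assigned: Jun 20, 2033 + 59 days = Aug 18, 2033.
The site inspection is completed: Aug 18, 2033 + 83 days = Nov 9, 2033.
The damage estimate is finalized: Nov 9, 2033 + 59 days = Jan 7, 2034.
The claim is approved: Jan 7, 2034 + 28 days = Feb 4, 2034.
Payment is issued: Feb 4, 2034 + 77 days = Apr 22, 2034.
Dec 30, 2033 falls between when the site inspection is completed (Nov 9, 2033) and when the damage estimate is finalized (Jan 7, 2034).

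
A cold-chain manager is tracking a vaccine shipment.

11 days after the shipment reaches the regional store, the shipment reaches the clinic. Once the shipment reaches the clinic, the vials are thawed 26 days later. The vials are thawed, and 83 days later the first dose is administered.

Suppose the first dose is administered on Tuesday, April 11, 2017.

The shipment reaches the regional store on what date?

The first dose is administered: Apr 11, 2017.
The vials are thawed: Apr 11, 2017 − 83 days = Jan 18, 2017.
The shipment reaches the clinic: Jan 18, 2017 − 26 days = Dec 23, 2016.
The shipment reaches the regional store: Dec 23, 2016 − 11 days = Dec 12, 2016.

Monday, December 12, 2016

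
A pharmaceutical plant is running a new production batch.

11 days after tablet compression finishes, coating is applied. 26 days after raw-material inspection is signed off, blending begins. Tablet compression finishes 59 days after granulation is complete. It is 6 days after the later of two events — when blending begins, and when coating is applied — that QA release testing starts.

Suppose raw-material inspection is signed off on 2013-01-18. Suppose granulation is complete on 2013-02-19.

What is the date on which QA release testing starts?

Raw-material inspection is signed off: Jan 18, 2013.
Blending begins: Jan 18, 2013 + 26 days = Feb 13, 2013.
Granulation is complete: Feb 19, 2013.
Tablet compression finishes: Feb 19, 2013 + 59 days = Apr 19, 2013.
Coating is applied: Apr 19, 2013 + 11 days = Apr 30, 2013.
Both prerequisites met — blending begins (Feb 13, 2013), coating is applied (Apr 30, 2013); the later is Apr 30, 2013.
QA release testing starts: Apr 30, 2013 + 6 days = May 6, 2013.

2013-05-06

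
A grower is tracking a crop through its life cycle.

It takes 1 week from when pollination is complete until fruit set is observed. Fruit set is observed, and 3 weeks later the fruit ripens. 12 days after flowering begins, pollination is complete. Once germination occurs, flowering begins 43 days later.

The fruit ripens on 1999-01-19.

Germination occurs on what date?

1998-10-28

The fruit ripens: Jan 19, 1999.
Fruit set is observed: Jan 19, 1999 − 3 weeks = Dec 29, 1998.
Pollination is complete: Dec 29, 1998 − 1 week = Dec 22, 1998.
Flowering begins: Dec 22, 1998 − 12 days = Dec 10, 1998.
Germination occurs: Dec 10, 1998 − 43 days = Oct 28, 1998.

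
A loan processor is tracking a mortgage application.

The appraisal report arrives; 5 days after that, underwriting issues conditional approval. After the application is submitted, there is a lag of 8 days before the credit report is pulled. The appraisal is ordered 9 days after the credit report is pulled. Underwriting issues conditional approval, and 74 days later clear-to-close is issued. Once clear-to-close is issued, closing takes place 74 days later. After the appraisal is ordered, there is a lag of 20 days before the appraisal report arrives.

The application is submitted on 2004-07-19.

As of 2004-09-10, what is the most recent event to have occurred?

The application is submitted: Jul 19, 2004.
The credit report is pulled: Jul 19, 2004 + 8 days = Jul 27, 2004.
The appraisal is ordered: Jul 27, 2004 + 9 days = Aug 5, 2004.
The appraisal report arrives: Aug 5, 2004 + 20 days = Aug 25, 2004.
Underwriting issues conditional approval: Aug 25, 2004 + 5 days = Aug 30, 2004.
Clear-to-close is issued: Aug 30, 2004 + 74 days = Nov 12, 2004.
Closing takes place: Nov 12, 2004 + 74 days = Jan 25, 2005.
Sep 10, 2004 falls between when underwriting issues conditional approval (Aug 30, 2004) and when clear-to-close is issued (Nov 12, 2004).

Underwriting issues conditional approval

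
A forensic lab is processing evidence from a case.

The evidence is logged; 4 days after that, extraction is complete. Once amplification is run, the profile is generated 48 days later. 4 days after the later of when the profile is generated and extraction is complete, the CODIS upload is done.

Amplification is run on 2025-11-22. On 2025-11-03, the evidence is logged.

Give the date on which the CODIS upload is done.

Amplification is run: Nov 22, 2025.
The profile is generated: Nov 22, 2025 + 48 days = Jan 9, 2026.
The evidence is logged: Nov 3, 2025.
Extraction is complete: Nov 3, 2025 + 4 days = Nov 7, 2025.
Both prerequisites met — the profile is generated (Jan 9, 2026), extraction is complete (Nov 7, 2025); the later is Jan 9, 2026.
The CODIS upload is done: Jan 9, 2026 + 4 days = Jan 13, 2026.

2026-01-13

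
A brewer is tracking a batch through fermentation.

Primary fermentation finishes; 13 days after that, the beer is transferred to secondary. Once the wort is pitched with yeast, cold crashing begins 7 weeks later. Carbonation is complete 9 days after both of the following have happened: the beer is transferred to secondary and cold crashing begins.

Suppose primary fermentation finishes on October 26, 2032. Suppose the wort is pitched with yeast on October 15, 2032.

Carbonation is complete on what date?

Primary fermentation finishes: Oct 26, 2032.
The beer is transferred to secondary: Oct 26, 2032 + 13 days = Nov 8, 2032.
The wort is pitched with yeast: Oct 15, 2032.
Cold crashing begins: Oct 15, 2032 + 7 weeks = Dec 3, 2032.
Both prerequisites met — the beer is transferred to secondary (Nov 8, 2032), cold crashing begins (Dec 3, 2032); the later is Dec 3, 2032.
Carbonation is complete: Dec 3, 2032 + 9 days = Dec 12, 2032.

December 12, 2032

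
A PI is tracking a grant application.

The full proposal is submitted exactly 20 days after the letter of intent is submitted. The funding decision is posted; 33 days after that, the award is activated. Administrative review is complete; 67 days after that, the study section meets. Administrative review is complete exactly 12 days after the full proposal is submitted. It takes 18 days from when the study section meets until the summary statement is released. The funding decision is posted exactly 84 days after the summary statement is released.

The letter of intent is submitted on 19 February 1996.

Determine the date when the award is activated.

The letter of intent is submitted: Feb 19, 1996.
The full proposal is submitted: Feb 19, 1996 + 20 days = Mar 10, 1996.
Administrative review is complete: Mar 10, 1996 + 12 days = Mar 22, 1996.
The study section meets: Mar 22, 1996 + 67 days = May 28, 1996.
The summary statement is released: May 28, 1996 + 18 days = Jun 15, 1996.
The funding decision is posted: Jun 15, 1996 + 84 days = Sep 7, 1996.
The award is activated: Sep 7, 1996 + 33 days = Oct 10, 1996.

10 October 1996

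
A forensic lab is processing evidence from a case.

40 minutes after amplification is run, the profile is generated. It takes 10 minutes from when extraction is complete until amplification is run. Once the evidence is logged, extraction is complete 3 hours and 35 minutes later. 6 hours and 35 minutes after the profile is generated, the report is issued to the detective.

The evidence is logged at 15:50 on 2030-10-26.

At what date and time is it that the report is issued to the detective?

02:50 on 2030-10-27

The evidence is logged: 15:50 Oct 26, 2030.
Extraction is complete: 15:50 Oct 26, 2030 + 3h35m = 19:25 Oct 26, 2030.
Amplification is run: 19:25 Oct 26, 2030 + 10m = 19:35 Oct 26, 2030.
The profile is generated: 19:35 Oct 26, 2030 + 40m = 20:15 Oct 26, 2030.
The report is issued to the detective: 20:15 Oct 26, 2030 + 6h35m = 02:50 Oct 27, 2030.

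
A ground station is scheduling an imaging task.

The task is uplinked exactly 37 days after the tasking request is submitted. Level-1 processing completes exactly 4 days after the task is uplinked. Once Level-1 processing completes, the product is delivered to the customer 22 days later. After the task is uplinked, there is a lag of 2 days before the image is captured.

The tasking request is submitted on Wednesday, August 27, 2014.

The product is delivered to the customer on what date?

Wednesday, October 29, 2014

The tasking request is submitted: Aug 27, 2014.
The task is uplinked: Aug 27, 2014 + 37 days = Oct 3, 2014.
Level-1 processing completes: Oct 3, 2014 + 4 days = Oct 7, 2014.
The product is delivered to the customer: Oct 7, 2014 + 22 days = Oct 29, 2014.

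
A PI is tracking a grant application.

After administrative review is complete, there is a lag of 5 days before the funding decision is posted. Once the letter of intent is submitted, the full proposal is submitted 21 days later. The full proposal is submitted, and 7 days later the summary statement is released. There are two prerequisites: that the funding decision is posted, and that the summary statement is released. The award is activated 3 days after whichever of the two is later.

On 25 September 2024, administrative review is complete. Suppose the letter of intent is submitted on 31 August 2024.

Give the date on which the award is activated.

Administrative review is complete: Sep 25, 2024.
The funding decision is posted: Sep 25, 2024 + 5 days = Sep 30, 2024.
The letter of intent is submitted: Aug 31, 2024.
The full proposal is submitted: Aug 31, 2024 + 21 days = Sep 21, 2024.
The summary statement is released: Sep 21, 2024 + 7 days = Sep 28, 2024.
Both prerequisites met — the funding decision is posted (Sep 30, 2024), the summary statement is released (Sep 28, 2024); the later is Sep 30, 2024.
The award is activated: Sep 30, 2024 + 3 days = Oct 3, 2024.

3 October 2024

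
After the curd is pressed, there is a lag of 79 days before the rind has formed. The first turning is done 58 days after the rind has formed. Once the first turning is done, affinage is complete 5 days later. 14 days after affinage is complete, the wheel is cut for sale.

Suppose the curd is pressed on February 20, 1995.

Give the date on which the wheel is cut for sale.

July 26, 1995

The curd is pressed: Feb 20, 1995.
The rind has formed: Feb 20, 1995 + 79 days = May 10, 1995.
The first turning is done: May 10, 1995 + 58 days = Jul 7, 1995.
Affinage is complete: Jul 7, 1995 + 5 days = Jul 12, 1995.
The wheel is cut for sale: Jul 12, 1995 + 14 days = Jul 26, 1995.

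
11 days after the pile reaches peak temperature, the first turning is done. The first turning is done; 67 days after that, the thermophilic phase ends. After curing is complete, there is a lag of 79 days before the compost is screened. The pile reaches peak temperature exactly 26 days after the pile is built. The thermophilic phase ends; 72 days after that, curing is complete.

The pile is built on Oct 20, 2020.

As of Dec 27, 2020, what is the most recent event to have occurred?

The pile is built: Oct 20, 2020.
The pile reaches peak temperature: Oct 20, 2020 + 26 days = Nov 15, 2020.
The first turning is done: Nov 15, 2020 + 11 days = Nov 26, 2020.
The thermophilic phase ends: Nov 26, 2020 + 67 days = Feb 1, 2021.
Curing is complete: Feb 1, 2021 + 72 days = Apr 14, 2021.
The compost is screened: Apr 14, 2021 + 79 days = Jul 2, 2021.
Dec 27, 2020 falls between when the first turning is done (Nov 26, 2020) and when the thermophilic phase ends (Feb 1, 2021).

The first turning is done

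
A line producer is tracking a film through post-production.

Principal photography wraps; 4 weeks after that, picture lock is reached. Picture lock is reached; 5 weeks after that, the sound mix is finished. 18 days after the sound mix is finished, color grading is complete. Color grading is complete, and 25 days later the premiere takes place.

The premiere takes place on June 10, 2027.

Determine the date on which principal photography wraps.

The premiere takes place: Jun 10, 2027.
Color grading is complete: Jun 10, 2027 − 25 days = May 16, 2027.
The sound mix is finished: May 16, 2027 − 18 days = Apr 28, 2027.
Picture lock is reached: Apr 28, 2027 − 5 weeks = Mar 24, 2027.
Principal photography wraps: Mar 24, 2027 − 4 weeks = Feb 24, 2027.

February 24, 2027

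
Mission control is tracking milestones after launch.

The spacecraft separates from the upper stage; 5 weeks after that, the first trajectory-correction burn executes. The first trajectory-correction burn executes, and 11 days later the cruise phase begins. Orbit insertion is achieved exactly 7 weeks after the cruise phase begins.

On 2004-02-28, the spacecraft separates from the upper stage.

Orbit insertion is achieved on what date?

The spacecraft separates from the upper stage: Feb 28, 2004.
The first trajectory-correction burn executes: Feb 28, 2004 + 5 weeks = Apr 3, 2004.
The cruise phase begins: Apr 3, 2004 + 11 days = Apr 14, 2004.
Orbit insertion is achieved: Apr 14, 2004 + 7 weeks = Jun 2, 2004.

2004-06-02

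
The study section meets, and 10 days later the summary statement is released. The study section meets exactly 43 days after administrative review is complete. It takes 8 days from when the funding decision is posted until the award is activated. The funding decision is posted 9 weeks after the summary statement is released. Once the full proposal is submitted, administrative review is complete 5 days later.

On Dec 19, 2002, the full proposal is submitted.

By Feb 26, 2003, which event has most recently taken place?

The summary statement is released

The full proposal is submitted: Dec 19, 2002.
Administrative review is complete: Dec 19, 2002 + 5 days = Dec 24, 2002.
The study section meets: Dec 24, 2002 + 43 days = Feb 5, 2003.
The summary statement is released: Feb 5, 2003 + 10 days = Feb 15, 2003.
The funding decision is posted: Feb 15, 2003 + 9 weeks = Apr 19, 2003.
The award is activated: Apr 19, 2003 + 8 days = Apr 27, 2003.
Feb 26, 2003 falls between when the summary statement is released (Feb 15, 2003) and when the funding decision is posted (Apr 19, 2003).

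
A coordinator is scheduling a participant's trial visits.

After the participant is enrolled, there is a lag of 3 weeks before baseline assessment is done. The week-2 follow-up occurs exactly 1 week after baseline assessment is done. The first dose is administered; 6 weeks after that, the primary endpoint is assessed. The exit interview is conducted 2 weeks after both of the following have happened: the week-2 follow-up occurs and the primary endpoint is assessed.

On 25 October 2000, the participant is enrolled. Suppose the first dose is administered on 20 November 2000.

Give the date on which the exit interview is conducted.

15 January 2001

The participant is enrolled: Oct 25, 2000.
Baseline assessment is done: Oct 25, 2000 + 3 weeks = Nov 15, 2000.
The week-2 follow-up occurs: Nov 15, 2000 + 1 week = Nov 22, 2000.
The first dose is administered: Nov 20, 2000.
The primary endpoint is assessed: Nov 20, 2000 + 6 weeks = Jan 1, 2001.
Both prerequisites met — the week-2 follow-up occurs (Nov 22, 2000), the primary endpoint is assessed (Jan 1, 2001); the later is Jan 1, 2001.
The exit interview is conducted: Jan 1, 2001 + 2 weeks = Jan 15, 2001.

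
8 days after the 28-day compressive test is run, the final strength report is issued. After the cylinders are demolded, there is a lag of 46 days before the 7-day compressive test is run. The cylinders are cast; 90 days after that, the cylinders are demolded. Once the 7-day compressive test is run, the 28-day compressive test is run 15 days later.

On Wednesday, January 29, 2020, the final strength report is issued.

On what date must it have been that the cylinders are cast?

Friday, August 23, 2019

The final strength report is issued: Jan 29, 2020.
The 28-day compressive test is run: Jan 29, 2020 − 8 days = Jan 21, 2020.
The 7-day compressive test is run: Jan 21, 2020 − 15 days = Jan 6, 2020.
The cylinders are demolded: Jan 6, 2020 − 46 days = Nov 21, 2019.
The cylinders are cast: Nov 21, 2019 − 90 days = Aug 23, 2019.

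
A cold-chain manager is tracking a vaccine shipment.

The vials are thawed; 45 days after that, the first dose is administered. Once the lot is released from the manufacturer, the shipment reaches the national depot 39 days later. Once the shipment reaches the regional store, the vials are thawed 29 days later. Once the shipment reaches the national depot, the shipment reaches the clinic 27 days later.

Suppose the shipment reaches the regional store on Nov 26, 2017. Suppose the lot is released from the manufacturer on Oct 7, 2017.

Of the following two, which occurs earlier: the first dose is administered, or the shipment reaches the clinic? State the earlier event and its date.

The shipment reaches the clinic — Dec 12, 2017

The shipment reaches the regional store: Nov 26, 2017.
The vials are thawed: Nov 26, 2017 + 29 days = Dec 25, 2017.
The first dose is administered: Dec 25, 2017 + 45 days = Feb 8, 2018.
The lot is released from the manufacturer: Oct 7, 2017.
The shipment reaches the national depot: Oct 7, 2017 + 39 days = Nov 15, 2017.
The shipment reaches the clinic: Nov 15, 2017 + 27 days = Dec 12, 2017.
Comparing: the first dose is administered on Feb 8, 2018 vs the shipment reaches the clinic on Dec 12, 2017. Earlier: the shipment reaches the clinic.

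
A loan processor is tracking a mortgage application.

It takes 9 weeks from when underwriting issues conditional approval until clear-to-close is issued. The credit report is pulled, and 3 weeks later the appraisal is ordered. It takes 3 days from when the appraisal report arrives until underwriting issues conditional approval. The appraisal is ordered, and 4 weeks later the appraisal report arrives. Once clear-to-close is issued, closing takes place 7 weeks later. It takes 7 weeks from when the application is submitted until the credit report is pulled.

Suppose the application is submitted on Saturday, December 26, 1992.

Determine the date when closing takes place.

The application is submitted: Dec 26, 1992.
The credit report is pulled: Dec 26, 1992 + 7 weeks = Feb 13, 1993.
The appraisal is ordered: Feb 13, 1993 + 3 weeks = Mar 6, 1993.
The appraisal report arrives: Mar 6, 1993 + 4 weeks = Apr 3, 1993.
Underwriting issues conditional approval: Apr 3, 1993 + 3 days = Apr 6, 1993.
Clear-to-close is issued: Apr 6, 1993 + 9 weeks = Jun 8, 1993.
Closing takes place: Jun 8, 1993 + 7 weeks = Jul 27, 1993.

Tuesday, July 27, 1993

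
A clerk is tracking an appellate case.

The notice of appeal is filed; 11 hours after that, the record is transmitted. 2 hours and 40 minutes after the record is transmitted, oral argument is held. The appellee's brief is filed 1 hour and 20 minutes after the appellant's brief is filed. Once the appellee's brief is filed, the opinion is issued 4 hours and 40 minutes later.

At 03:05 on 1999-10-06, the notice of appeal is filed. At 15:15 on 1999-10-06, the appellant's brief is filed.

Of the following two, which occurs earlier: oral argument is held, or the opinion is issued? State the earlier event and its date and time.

Oral argument is held — 16:45 on 1999-10-06

The notice of appeal is filed: 03:05 Oct 6, 1999.
The record is transmitted: 03:05 Oct 6, 1999 + 11h = 14:05 Oct 6, 1999.
Oral argument is held: 14:05 Oct 6, 1999 + 2h40m = 16:45 Oct 6, 1999.
The appellant's brief is filed: 15:15 Oct 6, 1999.
The appellee's brief is filed: 15:15 Oct 6, 1999 + 1h20m = 16:35 Oct 6, 1999.
The opinion is issued: 16:35 Oct 6, 1999 + 4h40m = 21:15 Oct 6, 1999.
Comparing: oral argument is held at 16:45 Oct 6, 1999 vs the opinion is issued at 21:15 Oct 6, 1999. Earlier: oral argument is held.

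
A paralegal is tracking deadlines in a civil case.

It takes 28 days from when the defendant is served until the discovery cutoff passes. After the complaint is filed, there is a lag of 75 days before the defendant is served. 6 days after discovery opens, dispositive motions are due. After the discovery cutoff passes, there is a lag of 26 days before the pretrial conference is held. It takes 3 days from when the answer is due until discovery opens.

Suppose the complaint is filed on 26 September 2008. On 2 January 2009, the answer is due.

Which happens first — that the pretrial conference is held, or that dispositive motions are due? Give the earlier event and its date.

Dispositive motions are due — 11 January 2009

The complaint is filed: Sep 26, 2008.
The defendant is served: Sep 26, 2008 + 75 days = Dec 10, 2008.
The discovery cutoff passes: Dec 10, 2008 + 28 days = Jan 7, 2009.
The pretrial conference is held: Jan 7, 2009 + 26 days = Feb 2, 2009.
The answer is due: Jan 2, 2009.
Discovery opens: Jan 2, 2009 + 3 days = Jan 5, 2009.
Dispositive motions are due: Jan 5, 2009 + 6 days = Jan 11, 2009.
Comparing: the pretrial conference is held on Feb 2, 2009 vs dispositive motions are due on Jan 11, 2009. Earlier: dispositive motions are due.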